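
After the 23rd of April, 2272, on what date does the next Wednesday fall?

April 24, 2272

Apr 23, 2272 is a Tuesday.
From Tuesday to the next Wednesday is 1 day.
Apr 23, 2272 + 1 = Apr 24, 2272.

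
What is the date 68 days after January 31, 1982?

Jan has 31 days: +1 → Feb 1, 1982 (67 left).
Feb has 28 days: +28 → Mar 1, 1982 (39 left).
Mar has 31 days: +31 → Apr 1, 1982 (8 left).
+8 → Apr 9, 1982.

April 9, 1982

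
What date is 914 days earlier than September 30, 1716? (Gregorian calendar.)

March 31, 1714

−366 (one year; includes Feb 29, 1716) → Sep 30, 1715 (548 left).
−365 (one year) → Sep 30, 1714 (183 left).
−30 → Aug 31, 1714 (end of Aug, 31 days; 153 left).
−31 → Jul 31, 1714 (end of Jul, 31 days; 122 left).
−31 → Jun 30, 1714 (end of Jun, 30 days; 91 left).
−30 → May 31, 1714 (end of May, 31 days; 61 left).
−31 → Apr 30, 1714 (end of Apr, 30 days; 30 left).
−30 → Mar 31, 1714 (end of Mar, 31 days; 0 left).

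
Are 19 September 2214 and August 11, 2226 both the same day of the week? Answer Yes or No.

No

From Sep 19, 2214 to Aug 11, 2226 is 4344 days.
4344 mod 7 = 4, so they are different weekdays.
(Sep 19, 2214 is a Monday; Aug 11, 2226 is a Friday.)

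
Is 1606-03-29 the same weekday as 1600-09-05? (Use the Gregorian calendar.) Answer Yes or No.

From Sep 5, 1600 to Mar 29, 1606 is 2031 days.
2031 mod 7 = 1, so they are different weekdays.
(Sep 5, 1600 is a Tuesday; Mar 29, 1606 is a Wednesday.)

No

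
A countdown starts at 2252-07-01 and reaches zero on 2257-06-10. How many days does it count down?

Jul 1, 2252 → Jul 1, 2253: 365 days.
Jul 1, 2253 → Jul 1, 2254: 365 days.
Jul 1, 2254 → Jul 1, 2255: 365 days.
Jul 1, 2255 → Jul 1, 2256: 366 days (Feb 29, 2256 is in that span).
Jul 1, 2256 → Aug 1, 2256: 31 days (July has 31).
Aug 1, 2256 → Sep 1, 2256: 31 days (August has 31).
Sep 1, 2256 → Oct 1, 2256: 30 days (September has 30).
Oct 1, 2256 → Nov 1, 2256: 31 days (October has 31).
Nov 1, 2256 → Dec 1, 2256: 30 days (November has 30).
Dec 1, 2256 → Jan 1, 2257: 31 days (December has 31).
Jan 1, 2257 → Feb 1, 2257: 31 days (January has 31).
Feb 1, 2257 → Mar 1, 2257: 28 days (February has 28).
Mar 1, 2257 → Apr 1, 2257: 31 days (March has 31).
Apr 1, 2257 → May 1, 2257: 30 days (April has 30).
May 1, 2257 → Jun 1, 2257: 31 days (May has 31).
Jun 1, 2257 → Jun 10, 2257: 9 days.
Total: 1805 days.

1805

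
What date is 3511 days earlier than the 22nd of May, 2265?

October 11, 2255

−365 (one year) → May 22, 2264 (3146 left).
−366 (one year; includes Feb 29, 2264) → May 22, 2263 (2780 left).
−365 (one year) → May 22, 2262 (2415 left).
−365 (one year) → May 22, 2261 (2050 left).
−365 (one year) → May 22, 2260 (1685 left).
−366 (one year; includes Feb 29, 2260) → May 22, 2259 (1319 left).
−365 (one year) → May 22, 2258 (954 left).
−365 (one year) → May 22, 2257 (589 left).
−365 (one year) → May 22, 2256 (224 left).
−22 → Apr 30, 2256 (end of Apr, 30 days; 202 left).
−30 → Mar 31, 2256 (end of Mar, 31 days; 172 left).
−31 → Feb 29, 2256 (end of Feb, 29 days; 141 left).
−29 → Jan 31, 2256 (end of Jan, 31 days; 112 left).
−31 → Dec 31, 2255 (end of Dec, 31 days; 81 left).
−31 → Nov 30, 2255 (end of Nov, 30 days; 50 left).
−30 → Oct 31, 2255 (end of Oct, 31 days; 20 left).
−20 → Oct 11, 2255.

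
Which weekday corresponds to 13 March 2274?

Friday

Doomsday rule: the anchor day for the 2200s is Friday. For year 74: 74÷12 = 6 r 2, and 2÷4 = 0, so 6+2+0 = 8.
Friday + 8 ≡ Saturday — that's 2274's doomsday.
In March the doomsday date is Mar 14.
Mar 13 is 1 day before Mar 14; 1 mod 7 = 1, so Saturday − 1 = Friday.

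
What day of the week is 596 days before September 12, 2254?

Sep 12, 2254 is a Tuesday.
596 mod 7 = 1, so 596 days before a Tuesday is Tuesday − 1 = Monday.

Monday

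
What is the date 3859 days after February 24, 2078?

+365 (one year) → Feb 24, 2079 (3494 left).
+365 (one year) → Feb 24, 2080 (3129 left).
+366 (one year; includes Feb 29, 2080) → Feb 24, 2081 (2763 left).
+365 (one year) → Feb 24, 2082 (2398 left).
+365 (one year) → Feb 24, 2083 (2033 left).
+365 (one year) → Feb 24, 2084 (1668 left).
+366 (one year; includes Feb 29, 2084) → Feb 24, 2085 (1302 left).
+365 (one year) → Feb 24, 2086 (937 left).
+365 (one year) → Feb 24, 2087 (572 left).
+365 (one year) → Feb 24, 2088 (207 left).
Feb has 29 days: +6 → Mar 1, 2088 (201 left).
Mar has 31 days: +31 → Apr 1, 2088 (170 left).
Apr has 30 days: +30 → May 1, 2088 (140 left).
May has 31 days: +31 → Jun 1, 2088 (109 left).
Jun has 30 days: +30 → Jul 1, 2088 (79 left).
Jul has 31 days: +31 → Aug 1, 2088 (48 left).
Aug has 31 days: +31 → Sep 1, 2088 (17 left).
+17 → Sep 18, 2088.

September 18, 2088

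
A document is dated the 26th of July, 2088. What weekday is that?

Monday

January 1, 2088 is a Thursday.
Jan 1, 2088 → Feb 1, 2088: 31 days (January has 31).
Feb 1, 2088 → Mar 1, 2088: 29 days (February has 29).
Mar 1, 2088 → Apr 1, 2088: 31 days (March has 31).
Apr 1, 2088 → May 1, 2088: 30 days (April has 30).
May 1, 2088 → Jun 1, 2088: 31 days (May has 31).
Jun 1, 2088 → Jul 1, 2088: 30 days (June has 30).
Jul 1, 2088 → Jul 26, 2088: 25 days.
Total: 207 days.
207 mod 7 = 4, so Thursday + 4 = Monday.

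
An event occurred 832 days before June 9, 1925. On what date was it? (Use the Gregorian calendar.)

−365 (one year) → Jun 9, 1924 (467 left).
−366 (one year; includes Feb 29, 1924) → Jun 9, 1923 (101 left).
−9 → May 31, 1923 (end of May, 31 days; 92 left).
−31 → Apr 30, 1923 (end of Apr, 30 days; 61 left).
−30 → Mar 31, 1923 (end of Mar, 31 days; 31 left).
−31 → Feb 28, 1923 (end of Feb, 28 days; 0 left).

February 28, 1923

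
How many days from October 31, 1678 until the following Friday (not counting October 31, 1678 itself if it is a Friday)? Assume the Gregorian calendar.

4

Oct 31, 1678 is a Monday.
From Monday to the next Friday is 4 days.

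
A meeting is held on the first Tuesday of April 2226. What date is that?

April 4, 2226

April 1, 2226 is a Saturday.
The first Tuesday is therefore April 4 (3 days later).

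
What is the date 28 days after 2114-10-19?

Oct has 31 days: +13 → Nov 1, 2114 (15 left).
+15 → Nov 16, 2114.

November 16, 2114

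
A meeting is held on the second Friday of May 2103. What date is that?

May 1, 2103 is a Tuesday.
The first Friday is therefore May 4 (3 days later).
The second Friday is 4 + 1×7 = May 11.

May 11, 2103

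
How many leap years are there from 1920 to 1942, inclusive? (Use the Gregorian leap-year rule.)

Multiples of 4 in [1920,1942]: 6.
Of those, multiples of 100: 0 (not leap unless ÷400).
Multiples of 400: 0.
Leap years = 6 − 0 + 0 = 6.

6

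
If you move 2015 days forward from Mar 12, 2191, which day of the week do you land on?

Friday

First find the weekday of Mar 12, 2191. Doomsday rule: the anchor day for the 2100s is Sunday. For year 91: 91÷12 = 7 r 7, and 7÷4 = 1, so 7+7+1 = 15.
Sunday + 15 ≡ Monday — that's 2191's doomsday.
In March the doomsday date is Mar 14.
Mar 12 is 2 days before Mar 14; 2 mod 7 = 2, so Monday − 2 = Saturday.
2015 mod 7 = 6, so 2015 days after a Saturday is Saturday + 6 = Friday.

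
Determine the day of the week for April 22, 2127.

Tuesday

Doomsday rule: the anchor day for the 2100s is Sunday. For year 27: 27÷12 = 2 r 3, and 3÷4 = 0, so 2+3+0 = 5.
Sunday + 5 ≡ Friday — that's 2127's doomsday.
In April the doomsday date is Apr 4.
Apr 22 is 18 days after Apr 4; 18 mod 7 = 4, so Friday + 4 = Tuesday.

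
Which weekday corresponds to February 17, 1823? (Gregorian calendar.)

Monday

Doomsday rule: the anchor day for the 1800s is Friday. For year 23: 23÷12 = 1 r 11, and 11÷4 = 2, so 1+11+2 = 14.
Friday + 14 ≡ Friday — that's 1823's doomsday.
In February the doomsday date is Feb 28 (1823 is not a leap year).
Feb 17 is 11 days before Feb 28; 11 mod 7 = 4, so Friday − 4 = Monday.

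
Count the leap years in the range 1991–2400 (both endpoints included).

Multiples of 4 in [1991,2400]: 103.
Of those, multiples of 100: 5 (not leap unless ÷400).
Multiples of 400: 2.
Leap years = 103 − 5 + 2 = 100.

100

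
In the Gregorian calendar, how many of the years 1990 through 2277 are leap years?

Multiples of 4 in [1990,2277]: 72.
Of those, multiples of 100: 3 (not leap unless ÷400).
Multiples of 400: 1.
Leap years = 72 − 3 + 1 = 70.

70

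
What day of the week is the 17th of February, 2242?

Thursday

Doomsday rule: the anchor day for the 2200s is Friday. For year 42: 42÷12 = 3 r 6, and 6÷4 = 1, so 3+6+1 = 10.
Friday + 10 ≡ Monday — that's 2242's doomsday.
In February the doomsday date is Feb 28 (2242 is not a leap year).
Feb 17 is 11 days before Feb 28; 11 mod 7 = 4, so Monday − 4 = Thursday.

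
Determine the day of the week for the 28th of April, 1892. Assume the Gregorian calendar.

Doomsday rule: the anchor day for the 1800s is Friday. For year 92: 92÷12 = 7 r 8, and 8÷4 = 2, so 7+8+2 = 17.
Friday + 17 ≡ Monday — that's 1892's doomsday.
In April the doomsday date is Apr 4.
Apr 28 is 24 days after Apr 4; 24 mod 7 = 3, so Monday + 3 = Thursday.

Thursday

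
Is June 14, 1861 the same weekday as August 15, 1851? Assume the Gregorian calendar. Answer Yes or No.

Yes

From Aug 15, 1851 to Jun 14, 1861 is 3591 days.
3591 mod 7 = 0, so they are the same weekday.
(Aug 15, 1851 is a Friday; Jun 14, 1861 is a Friday.)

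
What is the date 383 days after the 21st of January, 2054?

Jan has 31 days: +11 → Feb 1, 2054 (372 left).
Feb has 28 days: +28 → Mar 1, 2054 (344 left).
Mar has 31 days: +31 → Apr 1, 2054 (313 left).
Apr has 30 days: +30 → May 1, 2054 (283 left).
May has 31 days: +31 → Jun 1, 2054 (252 left).
Jun has 30 days: +30 → Jul 1, 2054 (222 left).
Jul has 31 days: +31 → Aug 1, 2054 (191 left).
Aug has 31 days: +31 → Sep 1, 2054 (160 left).
Sep has 30 days: +30 → Oct 1, 2054 (130 left).
Oct has 31 days: +31 → Nov 1, 2054 (99 left).
Nov has 30 days: +30 → Dec 1, 2054 (69 left).
Dec has 31 days: +31 → Jan 1, 2055 (38 left).
Jan has 31 days: +31 → Feb 1, 2055 (7 left).
+7 → Feb 8, 2055.

February 8, 2055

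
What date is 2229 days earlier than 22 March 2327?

February 12, 2321

−365 (one year) → Mar 22, 2326 (1864 left).
−365 (one year) → Mar 22, 2325 (1499 left).
−365 (one year) → Mar 22, 2324 (1134 left).
−366 (one year; includes Feb 29, 2324) → Mar 22, 2323 (768 left).
−365 (one year) → Mar 22, 2322 (403 left).
−365 (one year) → Mar 22, 2321 (38 left).
−22 → Feb 28, 2321 (end of Feb, 28 days; 16 left).
−16 → Feb 12, 2321.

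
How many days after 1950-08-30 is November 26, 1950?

Aug 30, 1950 → Sep 30, 1950: 31 days (August has 31).
Sep 30, 1950 → Oct 30, 1950: 30 days (September has 30).
Oct 30, 1950 → Nov 26, 1950: 27 days.
Total: 88 days.

88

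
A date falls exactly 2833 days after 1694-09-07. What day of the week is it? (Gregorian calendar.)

Sunday

Sep 7, 1694 is a Tuesday.
2833 mod 7 = 5, so 2833 days after a Tuesday is Tuesday + 5 = Sunday.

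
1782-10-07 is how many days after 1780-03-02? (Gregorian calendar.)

949

Mar 2, 1780 → Mar 2, 1781: 365 days.
Mar 2, 1781 → Mar 2, 1782: 365 days.
Mar 2, 1782 → Apr 2, 1782: 31 days (March has 31).
Apr 2, 1782 → May 2, 1782: 30 days (April has 30).
May 2, 1782 → Jun 2, 1782: 31 days (May has 31).
Jun 2, 1782 → Jul 2, 1782: 30 days (June has 30).
Jul 2, 1782 → Aug 2, 1782: 31 days (July has 31).
Aug 2, 1782 → Sep 2, 1782: 31 days (August has 31).
Sep 2, 1782 → Oct 2, 1782: 30 days (September has 30).
Oct 2, 1782 → Oct 7, 1782: 5 days.
Total: 949 days.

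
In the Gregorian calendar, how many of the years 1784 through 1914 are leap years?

31

Multiples of 4 in [1784,1914]: 33.
Of those, multiples of 100: 2 (not leap unless ÷400).
Multiples of 400: 0.
Leap years = 33 − 2 + 0 = 31.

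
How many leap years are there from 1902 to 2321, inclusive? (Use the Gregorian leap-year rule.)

102

Multiples of 4 in [1902,2321]: 105.
Of those, multiples of 100: 4 (not leap unless ÷400).
Multiples of 400: 1.
Leap years = 105 − 4 + 1 = 102.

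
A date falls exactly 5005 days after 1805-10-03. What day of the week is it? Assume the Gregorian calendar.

Thursday

First find the weekday of Oct 3, 1805. Doomsday rule: the anchor day for the 1800s is Friday. For year 05: 5÷12 = 0 r 5, and 5÷4 = 1, so 0+5+1 = 6.
Friday + 6 ≡ Thursday — that's 1805's doomsday.
In October the doomsday date is Oct 10.
Oct 3 is 7 days before Oct 10; 7 mod 7 = 0, so Thursday − 0 = Thursday.
5005 mod 7 = 0, so 5005 days after a Thursday is Thursday + 0 = Thursday.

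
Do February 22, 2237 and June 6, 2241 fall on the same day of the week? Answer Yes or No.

No

From Feb 22, 2237 to Jun 6, 2241 is 1565 days.
1565 mod 7 = 4, so they are different weekdays.
(Feb 22, 2237 is a Wednesday; Jun 6, 2241 is a Sunday.)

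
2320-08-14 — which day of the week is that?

Saturday

Doomsday rule: the anchor day for the 2300s is Wednesday. For year 20: 20÷12 = 1 r 8, and 8÷4 = 2, so 1+8+2 = 11.
Wednesday + 11 ≡ Sunday — that's 2320's doomsday.
In August the doomsday date is Aug 8.
Aug 14 is 6 days after Aug 8; 6 mod 7 = 6, so Sunday + 6 = Saturday.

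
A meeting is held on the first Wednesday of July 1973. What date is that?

July 1, 1973 is a Sunday.
The first Wednesday is therefore July 4 (3 days later).

July 4, 1973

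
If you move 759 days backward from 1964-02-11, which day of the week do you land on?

First find the weekday of Feb 11, 1964. Doomsday rule: the anchor day for the 1900s is Wednesday. For year 64: 64÷12 = 5 r 4, and 4÷4 = 1, so 5+4+1 = 10.
Wednesday + 10 ≡ Saturday — that's 1964's doomsday.
In February the doomsday date is Feb 29 (1964 is a leap year (divisible by 4)).
Feb 11 is 18 days before Feb 29; 18 mod 7 = 4, so Saturday − 4 = Tuesday.
759 mod 7 = 3, so 759 days before a Tuesday is Tuesday − 3 = Saturday.

Saturday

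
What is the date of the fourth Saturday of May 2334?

May 26, 2334

May 1, 2334 is a Tuesday.
The first Saturday is therefore May 5 (4 days later).
The fourth Saturday is 5 + 3×7 = May 26.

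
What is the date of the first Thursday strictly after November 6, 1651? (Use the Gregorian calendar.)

November 9, 1651

Nov 6, 1651 is a Monday.
From Monday to the next Thursday is 3 days.
Nov 6, 1651 + 3 = Nov 9, 1651.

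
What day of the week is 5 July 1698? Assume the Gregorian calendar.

Doomsday rule: the anchor day for the 1600s is Tuesday. For year 98: 98÷12 = 8 r 2, and 2÷4 = 0, so 8+2+0 = 10.
Tuesday + 10 ≡ Friday — that's 1698's doomsday.
In July the doomsday date is Jul 11.
Jul 5 is 6 days before Jul 11; 6 mod 7 = 6, so Friday − 6 = Saturday.

Saturday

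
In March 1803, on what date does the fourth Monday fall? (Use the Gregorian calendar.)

March 28, 1803

March 1, 1803 is a Tuesday.
The first Monday is therefore March 7 (6 days later).
The fourth Monday is 7 + 3×7 = March 28.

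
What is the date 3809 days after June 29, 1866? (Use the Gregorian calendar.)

December 2, 1876

+365 (one year) → Jun 29, 1867 (3444 left).
+366 (one year; includes Feb 29, 1868) → Jun 29, 1868 (3078 left).
+365 (one year) → Jun 29, 1869 (2713 left).
+365 (one year) → Jun 29, 1870 (2348 left).
+365 (one year) → Jun 29, 1871 (1983 left).
+366 (one year; includes Feb 29, 1872) → Jun 29, 1872 (1617 left).
+365 (one year) → Jun 29, 1873 (1252 left).
+365 (one year) → Jun 29, 1874 (887 left).
+365 (one year) → Jun 29, 1875 (522 left).
+366 (one year; includes Feb 29, 1876) → Jun 29, 1876 (156 left).
Jun has 30 days: +2 → Jul 1, 1876 (154 left).
Jul has 31 days: +31 → Aug 1, 1876 (123 left).
Aug has 31 days: +31 → Sep 1, 1876 (92 left).
Sep has 30 days: +30 → Oct 1, 1876 (62 left).
Oct has 31 days: +31 → Nov 1, 1876 (31 left).
Nov has 30 days: +30 → Dec 1, 1876 (1 left).
+1 → Dec 2, 1876.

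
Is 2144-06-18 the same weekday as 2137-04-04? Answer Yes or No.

From Apr 4, 2137 to Jun 18, 2144 is 2632 days.
2632 mod 7 = 0, so they are the same weekday.
(Apr 4, 2137 is a Thursday; Jun 18, 2144 is a Thursday.)

Yes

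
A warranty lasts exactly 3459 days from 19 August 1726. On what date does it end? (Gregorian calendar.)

February 7, 1736

+365 (one year) → Aug 19, 1727 (3094 left).
+366 (one year; includes Feb 29, 1728) → Aug 19, 1728 (2728 left).
+365 (one year) → Aug 19, 1729 (2363 left).
+365 (one year) → Aug 19, 1730 (1998 left).
+365 (one year) → Aug 19, 1731 (1633 left).
+366 (one year; includes Feb 29, 1732) → Aug 19, 1732 (1267 left).
+365 (one year) → Aug 19, 1733 (902 left).
+365 (one year) → Aug 19, 1734 (537 left).
+365 (one year) → Aug 19, 1735 (172 left).
Aug has 31 days: +13 → Sep 1, 1735 (159 left).
Sep has 30 days: +30 → Oct 1, 1735 (129 left).
Oct has 31 days: +31 → Nov 1, 1735 (98 left).
Nov has 30 days: +30 → Dec 1, 1735 (68 left).
Dec has 31 days: +31 → Jan 1, 1736 (37 left).
Jan has 31 days: +31 → Feb 1, 1736 (6 left).
+6 → Feb 7, 1736.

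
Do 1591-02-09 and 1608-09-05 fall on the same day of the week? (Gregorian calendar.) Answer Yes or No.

No

From Feb 9, 1591 to Sep 5, 1608 is 6418 days.
6418 mod 7 = 6, so they are different weekdays.
(Feb 9, 1591 is a Saturday; Sep 5, 1608 is a Friday.)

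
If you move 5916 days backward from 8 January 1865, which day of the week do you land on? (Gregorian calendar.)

First find the weekday of Jan 8, 1865. Doomsday rule: the anchor day for the 1800s is Friday. For year 65: 65÷12 = 5 r 5, and 5÷4 = 1, so 5+5+1 = 11.
Friday + 11 ≡ Tuesday — that's 1865's doomsday.
In January the doomsday date is Jan 3 (1865 is not a leap year).
Jan 8 is 5 days after Jan 3; 5 mod 7 = 5, so Tuesday + 5 = Sunday.
5916 mod 7 = 1, so 5916 days before a Sunday is Sunday − 1 = Saturday.

Saturday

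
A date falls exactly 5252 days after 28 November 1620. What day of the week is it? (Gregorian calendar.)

Monday

Nov 28, 1620 is a Saturday.
5252 mod 7 = 2, so 5252 days after a Saturday is Saturday + 2 = Monday.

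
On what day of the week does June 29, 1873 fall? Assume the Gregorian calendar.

Doomsday rule: the anchor day for the 1800s is Friday. For year 73: 73÷12 = 6 r 1, and 1÷4 = 0, so 6+1+0 = 7.
Friday + 7 ≡ Friday — that's 1873's doomsday.
In June the doomsday date is Jun 6.
Jun 29 is 23 days after Jun 6; 23 mod 7 = 2, so Friday + 2 = Sunday.

Sunday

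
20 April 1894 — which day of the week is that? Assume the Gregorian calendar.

Friday

Doomsday rule: the anchor day for the 1800s is Friday. For year 94: 94÷12 = 7 r 10, and 10÷4 = 2, so 7+10+2 = 19.
Friday + 19 ≡ Wednesday — that's 1894's doomsday.
In April the doomsday date is Apr 4.
Apr 20 is 16 days after Apr 4; 16 mod 7 = 2, so Wednesday + 2 = Friday.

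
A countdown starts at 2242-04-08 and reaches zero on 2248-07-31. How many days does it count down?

2306

Apr 8, 2242 → Apr 8, 2243: 365 days.
Apr 8, 2243 → Apr 8, 2244: 366 days (Feb 29, 2244 is in that span).
Apr 8, 2244 → Apr 8, 2245: 365 days.
Apr 8, 2245 → Apr 8, 2246: 365 days.
Apr 8, 2246 → Apr 8, 2247: 365 days.
Apr 8, 2247 → Apr 8, 2248: 366 days (Feb 29, 2248 is in that span).
Apr 8, 2248 → May 8, 2248: 30 days (April has 30).
May 8, 2248 → Jun 8, 2248: 31 days (May has 31).
Jun 8, 2248 → Jul 8, 2248: 30 days (June has 30).
Jul 8, 2248 → Jul 31, 2248: 23 days.
Total: 2306 days.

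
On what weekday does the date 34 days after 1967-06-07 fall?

Tuesday

Jun 7, 1967 is a Wednesday.
34 mod 7 = 6, so 34 days after a Wednesday is Wednesday + 6 = Tuesday.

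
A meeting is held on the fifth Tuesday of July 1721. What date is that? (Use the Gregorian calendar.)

July 1, 1721 is a Tuesday.
The first Tuesday is therefore July 1 (same day).
The fifth Tuesday is 1 + 4×7 = July 29.

July 29, 1721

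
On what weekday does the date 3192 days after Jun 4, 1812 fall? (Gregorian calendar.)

First find the weekday of Jun 4, 1812. Doomsday rule: the anchor day for the 1800s is Friday. For year 12: 12÷12 = 1 r 0, and 0÷4 = 0, so 1+0+0 = 1.
Friday + 1 ≡ Saturday — that's 1812's doomsday.
In June the doomsday date is Jun 6.
Jun 4 is 2 days before Jun 6; 2 mod 7 = 2, so Saturday − 2 = Thursday.
3192 mod 7 = 0, so 3192 days after a Thursday is Thursday + 0 = Thursday.

Thursday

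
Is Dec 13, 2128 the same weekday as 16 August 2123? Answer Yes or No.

Yes

From Aug 16, 2123 to Dec 13, 2128 is 1946 days.
1946 mod 7 = 0, so they are the same weekday.
(Aug 16, 2123 is a Monday; Dec 13, 2128 is a Monday.)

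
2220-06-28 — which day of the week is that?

Wednesday

Doomsday rule: the anchor day for the 2200s is Friday. For year 20: 20÷12 = 1 r 8, and 8÷4 = 2, so 1+8+2 = 11.
Friday + 11 ≡ Tuesday — that's 2220's doomsday.
In June the doomsday date is Jun 6.
Jun 28 is 22 days after Jun 6; 22 mod 7 = 1, so Tuesday + 1 = Wednesday.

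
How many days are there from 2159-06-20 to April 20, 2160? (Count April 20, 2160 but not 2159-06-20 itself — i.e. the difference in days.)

305

Jun 20, 2159 → Jul 20, 2159: 30 days (June has 30).
Jul 20, 2159 → Aug 20, 2159: 31 days (July has 31).
Aug 20, 2159 → Sep 20, 2159: 31 days (August has 31).
Sep 20, 2159 → Oct 20, 2159: 30 days (September has 30).
Oct 20, 2159 → Nov 20, 2159: 31 days (October has 31).
Nov 20, 2159 → Dec 20, 2159: 30 days (November has 30).
Dec 20, 2159 → Jan 20, 2160: 31 days (December has 31).
Jan 20, 2160 → Feb 20, 2160: 31 days (January has 31).
Feb 20, 2160 → Mar 20, 2160: 29 days (February has 29).
Mar 20, 2160 → Apr 20, 2160: 31 days.
Total: 305 days.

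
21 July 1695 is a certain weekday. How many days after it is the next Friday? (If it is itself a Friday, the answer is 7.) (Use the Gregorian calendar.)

Jul 21, 1695 is a Thursday.
From Thursday to the next Friday is 1 day.

1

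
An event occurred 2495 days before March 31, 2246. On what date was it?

June 1, 2239

−365 (one year) → Mar 31, 2245 (2130 left).
−365 (one year) → Mar 31, 2244 (1765 left).
−366 (one year; includes Feb 29, 2244) → Mar 31, 2243 (1399 left).
−365 (one year) → Mar 31, 2242 (1034 left).
−365 (one year) → Mar 31, 2241 (669 left).
−365 (one year) → Mar 31, 2240 (304 left).
−31 → Feb 29, 2240 (end of Feb, 29 days; 273 left).
−29 → Jan 31, 2240 (end of Jan, 31 days; 244 left).
−31 → Dec 31, 2239 (end of Dec, 31 days; 213 left).
−31 → Nov 30, 2239 (end of Nov, 30 days; 182 left).
−30 → Oct 31, 2239 (end of Oct, 31 days; 152 left).
−31 → Sep 30, 2239 (end of Sep, 30 days; 121 left).
−30 → Aug 31, 2239 (end of Aug, 31 days; 91 left).
−31 → Jul 31, 2239 (end of Jul, 31 days; 60 left).
−31 → Jun 30, 2239 (end of Jun, 30 days; 29 left).
−29 → Jun 1, 2239.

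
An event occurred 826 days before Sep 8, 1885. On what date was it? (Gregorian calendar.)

June 5, 1883

−365 (one year) → Sep 8, 1884 (461 left).
−366 (one year; includes Feb 29, 1884) → Sep 8, 1883 (95 left).
−8 → Aug 31, 1883 (end of Aug, 31 days; 87 left).
−31 → Jul 31, 1883 (end of Jul, 31 days; 56 left).
−31 → Jun 30, 1883 (end of Jun, 30 days; 25 left).
−25 → Jun 5, 1883.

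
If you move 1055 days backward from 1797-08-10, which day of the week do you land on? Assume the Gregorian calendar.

Aug 10, 1797 is a Thursday.
1055 mod 7 = 5, so 1055 days before a Thursday is Thursday − 5 = Saturday.

Saturday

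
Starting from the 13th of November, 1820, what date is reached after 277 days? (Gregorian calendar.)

August 17, 1821

Nov has 30 days: +18 → Dec 1, 1820 (259 left).
Dec has 31 days: +31 → Jan 1, 1821 (228 left).
Jan has 31 days: +31 → Feb 1, 1821 (197 left).
Feb has 28 days: +28 → Mar 1, 1821 (169 left).
Mar has 31 days: +31 → Apr 1, 1821 (138 left).
Apr has 30 days: +30 → May 1, 1821 (108 left).
May has 31 days: +31 → Jun 1, 1821 (77 left).
Jun has 30 days: +30 → Jul 1, 1821 (47 left).
Jul has 31 days: +31 → Aug 1, 1821 (16 left).
+16 → Aug 17, 1821.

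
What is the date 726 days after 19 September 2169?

+365 (one year) → Sep 19, 2170 (361 left).
Sep has 30 days: +12 → Oct 1, 2170 (349 left).
Oct has 31 days: +31 → Nov 1, 2170 (318 left).
Nov has 30 days: +30 → Dec 1, 2170 (288 left).
Dec has 31 days: +31 → Jan 1, 2171 (257 left).
Jan has 31 days: +31 → Feb 1, 2171 (226 left).
Feb has 28 days: +28 → Mar 1, 2171 (198 left).
Mar has 31 days: +31 → Apr 1, 2171 (167 left).
Apr has 30 days: +30 → May 1, 2171 (137 left).
May has 31 days: +31 → Jun 1, 2171 (106 left).
Jun has 30 days: +30 → Jul 1, 2171 (76 left).
Jul has 31 days: +31 → Aug 1, 2171 (45 left).
Aug has 31 days: +31 → Sep 1, 2171 (14 left).
+14 → Sep 15, 2171.

September 15, 2171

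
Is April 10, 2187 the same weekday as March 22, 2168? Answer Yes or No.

From Mar 22, 2168 to Apr 10, 2187 is 6958 days.
6958 mod 7 = 0, so they are the same weekday.
(Mar 22, 2168 is a Tuesday; Apr 10, 2187 is a Tuesday.)

Yes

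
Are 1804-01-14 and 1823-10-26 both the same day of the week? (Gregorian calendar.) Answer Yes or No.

No

From Jan 14, 1804 to Oct 26, 1823 is 7225 days.
7225 mod 7 = 1, so they are different weekdays.
(Jan 14, 1804 is a Saturday; Oct 26, 1823 is a Sunday.)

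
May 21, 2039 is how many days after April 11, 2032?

Apr 11, 2032 → Apr 11, 2033: 365 days.
Apr 11, 2033 → Apr 11, 2034: 365 days.
Apr 11, 2034 → Apr 11, 2035: 365 days.
Apr 11, 2035 → Apr 11, 2036: 366 days (Feb 29, 2036 is in that span).
Apr 11, 2036 → Apr 11, 2037: 365 days.
Apr 11, 2037 → Apr 11, 2038: 365 days.
Apr 11, 2038 → Apr 11, 2039: 365 days.
Apr 11, 2039 → May 11, 2039: 30 days (April has 30).
May 11, 2039 → May 21, 2039: 10 days.
Total: 2596 days.

2596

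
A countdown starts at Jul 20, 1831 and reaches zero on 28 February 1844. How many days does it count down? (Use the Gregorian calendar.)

Jul 20, 1831 → Jul 20, 1832: 366 days (Feb 29, 1832 is in that span).
Jul 20, 1832 → Jul 20, 1833: 365 days.
Jul 20, 1833 → Jul 20, 1834: 365 days.
Jul 20, 1834 → Jul 20, 1835: 365 days.
Jul 20, 1835 → Jul 20, 1836: 366 days (Feb 29, 1836 is in that span).
Jul 20, 1836 → Jul 20, 1837: 365 days.
Jul 20, 1837 → Jul 20, 1838: 365 days.
Jul 20, 1838 → Jul 20, 1839: 365 days.
Jul 20, 1839 → Jul 20, 1840: 366 days (Feb 29, 1840 is in that span).
Jul 20, 1840 → Jul 20, 1841: 365 days.
Jul 20, 1841 → Jul 20, 1842: 365 days.
Jul 20, 1842 → Jul 20, 1843: 365 days.
Jul 20, 1843 → Aug 20, 1843: 31 days (July has 31).
Aug 20, 1843 → Sep 20, 1843: 31 days (August has 31).
Sep 20, 1843 → Oct 20, 1843: 30 days (September has 30).
Oct 20, 1843 → Nov 20, 1843: 31 days (October has 31).
Nov 20, 1843 → Dec 20, 1843: 30 days (November has 30).
Dec 20, 1843 → Jan 20, 1844: 31 days (December has 31).
Jan 20, 1844 → Feb 20, 1844: 31 days (January has 31).
Feb 20, 1844 → Feb 28, 1844: 8 days.
Total: 4606 days.

4606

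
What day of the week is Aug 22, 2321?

Doomsday rule: the anchor day for the 2300s is Wednesday. For year 21: 21÷12 = 1 r 9, and 9÷4 = 2, so 1+9+2 = 12.
Wednesday + 12 ≡ Monday — that's 2321's doomsday.
In August the doomsday date is Aug 8.
Aug 22 is 14 days after Aug 8; 14 mod 7 = 0, so Monday + 0 = Monday.

Monday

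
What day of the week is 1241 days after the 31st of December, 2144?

Saturday

Dec 31, 2144 is a Thursday.
1241 mod 7 = 2, so 1241 days after a Thursday is Thursday + 2 = Saturday.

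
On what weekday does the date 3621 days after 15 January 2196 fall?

First find the weekday of Jan 15, 2196. Doomsday rule: the anchor day for the 2100s is Sunday. For year 96: 96÷12 = 8 r 0, and 0÷4 = 0, so 8+0+0 = 8.
Sunday + 8 ≡ Monday — that's 2196's doomsday.
In January the doomsday date is Jan 4 (2196 is a leap year (divisible by 4)).
Jan 15 is 11 days after Jan 4; 11 mod 7 = 4, so Monday + 4 = Friday.
3621 mod 7 = 2, so 3621 days after a Friday is Friday + 2 = Sunday.

Sunday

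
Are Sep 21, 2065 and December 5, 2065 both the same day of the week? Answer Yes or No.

No

From Sep 21, 2065 to Dec 5, 2065 is 75 days.
75 mod 7 = 5, so they are different weekdays.
(Sep 21, 2065 is a Monday; Dec 5, 2065 is a Saturday.)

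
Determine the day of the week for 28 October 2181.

Sunday

Doomsday rule: the anchor day for the 2100s is Sunday. For year 81: 81÷12 = 6 r 9, and 9÷4 = 2, so 6+9+2 = 17.
Sunday + 17 ≡ Wednesday — that's 2181's doomsday.
In October the doomsday date is Oct 10.
Oct 28 is 18 days after Oct 10; 18 mod 7 = 4, so Wednesday + 4 = Sunday.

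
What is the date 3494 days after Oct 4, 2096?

April 30, 2106

+365 (one year) → Oct 4, 2097 (3129 left).
+365 (one year) → Oct 4, 2098 (2764 left).
+365 (one year) → Oct 4, 2099 (2399 left).
+365 (one year) → Oct 4, 2100 (2034 left).
+365 (one year) → Oct 4, 2101 (1669 left).
+365 (one year) → Oct 4, 2102 (1304 left).
+365 (one year) → Oct 4, 2103 (939 left).
+366 (one year; includes Feb 29, 2104) → Oct 4, 2104 (573 left).
+365 (one year) → Oct 4, 2105 (208 left).
Oct has 31 days: +28 → Nov 1, 2105 (180 left).
Nov has 30 days: +30 → Dec 1, 2105 (150 left).
Dec has 31 days: +31 → Jan 1, 2106 (119 left).
Jan has 31 days: +31 → Feb 1, 2106 (88 left).
Feb has 28 days: +28 → Mar 1, 2106 (60 left).
Mar has 31 days: +31 → Apr 1, 2106 (29 left).
+29 → Apr 30, 2106.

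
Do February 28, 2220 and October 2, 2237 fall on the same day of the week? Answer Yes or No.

Yes

From Feb 28, 2220 to Oct 2, 2237 is 6426 days.
6426 mod 7 = 0, so they are the same weekday.
(Feb 28, 2220 is a Monday; Oct 2, 2237 is a Monday.)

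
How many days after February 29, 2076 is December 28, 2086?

Feb 29, 2076 → Mar 1, 2077: 366 days.
Mar 1, 2077 → Mar 1, 2078: 365 days.
Mar 1, 2078 → Mar 1, 2079: 365 days.
Mar 1, 2079 → Mar 1, 2080: 366 days (Feb 29, 2080 is in that span).
Mar 1, 2080 → Mar 1, 2081: 365 days.
Mar 1, 2081 → Mar 1, 2082: 365 days.
Mar 1, 2082 → Mar 1, 2083: 365 days.
Mar 1, 2083 → Mar 1, 2084: 366 days (Feb 29, 2084 is in that span).
Mar 1, 2084 → Mar 1, 2085: 365 days.
Mar 1, 2085 → Mar 1, 2086: 365 days.
Mar 1, 2086 → Apr 1, 2086: 31 days (March has 31).
Apr 1, 2086 → May 1, 2086: 30 days (April has 30).
May 1, 2086 → Jun 1, 2086: 31 days (May has 31).
Jun 1, 2086 → Jul 1, 2086: 30 days (June has 30).
Jul 1, 2086 → Aug 1, 2086: 31 days (July has 31).
Aug 1, 2086 → Sep 1, 2086: 31 days (August has 31).
Sep 1, 2086 → Oct 1, 2086: 30 days (September has 30).
Oct 1, 2086 → Nov 1, 2086: 31 days (October has 31).
Nov 1, 2086 → Dec 1, 2086: 30 days (November has 30).
Dec 1, 2086 → Dec 28, 2086: 27 days.
Total: 3955 days.

3955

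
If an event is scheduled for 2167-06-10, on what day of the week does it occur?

Wednesday

Doomsday rule: the anchor day for the 2100s is Sunday. For year 67: 67÷12 = 5 r 7, and 7÷4 = 1, so 5+7+1 = 13.
Sunday + 13 ≡ Saturday — that's 2167's doomsday.
In June the doomsday date is Jun 6.
Jun 10 is 4 days after Jun 6; 4 mod 7 = 4, so Saturday + 4 = Wednesday.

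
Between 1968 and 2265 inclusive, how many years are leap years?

73

Multiples of 4 in [1968,2265]: 75.
Of those, multiples of 100: 3 (not leap unless ÷400).
Multiples of 400: 1.
Leap years = 75 − 3 + 1 = 73.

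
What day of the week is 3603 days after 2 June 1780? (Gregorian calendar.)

First find the weekday of Jun 2, 1780. Doomsday rule: the anchor day for the 1700s is Sunday. For year 80: 80÷12 = 6 r 8, and 8÷4 = 2, so 6+8+2 = 16.
Sunday + 16 ≡ Tuesday — that's 1780's doomsday.
In June the doomsday date is Jun 6.
Jun 2 is 4 days before Jun 6; 4 mod 7 = 4, so Tuesday − 4 = Friday.
3603 mod 7 = 5, so 3603 days after a Friday is Friday + 5 = Wednesday.

Wednesday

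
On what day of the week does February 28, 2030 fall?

Doomsday rule: the anchor day for the 2000s is Tuesday. For year 30: 30÷12 = 2 r 6, and 6÷4 = 1, so 2+6+1 = 9.
Tuesday + 9 ≡ Thursday — that's 2030's doomsday.
In February the doomsday date is Feb 28 (2030 is not a leap year).
Feb 28 is the doomsday itself: Thursday.

Thursday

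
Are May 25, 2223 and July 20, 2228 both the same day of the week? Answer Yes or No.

Yes

From May 25, 2223 to Jul 20, 2228 is 1883 days.
1883 mod 7 = 0, so they are the same weekday.
(May 25, 2223 is a Sunday; Jul 20, 2228 is a Sunday.)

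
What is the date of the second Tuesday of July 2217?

July 1, 2217 is a Tuesday.
The first Tuesday is therefore July 1 (same day).
The second Tuesday is 1 + 1×7 = July 8.

July 8, 2217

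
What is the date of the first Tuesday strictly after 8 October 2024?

October 15, 2024

Oct 8, 2024 is a Tuesday.
From Tuesday to the next Tuesday is 7 days.
Oct 8, 2024 + 7 = Oct 15, 2024.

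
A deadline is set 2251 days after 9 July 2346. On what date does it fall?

September 6, 2352

+365 (one year) → Jul 9, 2347 (1886 left).
+366 (one year; includes Feb 29, 2348) → Jul 9, 2348 (1520 left).
+365 (one year) → Jul 9, 2349 (1155 left).
+365 (one year) → Jul 9, 2350 (790 left).
+365 (one year) → Jul 9, 2351 (425 left).
+366 (one year; includes Feb 29, 2352) → Jul 9, 2352 (59 left).
Jul has 31 days: +23 → Aug 1, 2352 (36 left).
Aug has 31 days: +31 → Sep 1, 2352 (5 left).
+5 → Sep 6, 2352.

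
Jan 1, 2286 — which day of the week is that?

Doomsday rule: the anchor day for the 2200s is Friday. For year 86: 86÷12 = 7 r 2, and 2÷4 = 0, so 7+2+0 = 9.
Friday + 9 ≡ Sunday — that's 2286's doomsday.
In January the doomsday date is Jan 3 (2286 is not a leap year).
Jan 1 is 2 days before Jan 3; 2 mod 7 = 2, so Sunday − 2 = Friday.

Friday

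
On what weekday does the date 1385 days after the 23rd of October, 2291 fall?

Thursday

Oct 23, 2291 is a Friday.
1385 mod 7 = 6, so 1385 days after a Friday is Friday + 6 = Thursday.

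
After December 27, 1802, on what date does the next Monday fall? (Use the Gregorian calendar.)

January 3, 1803

Dec 27, 1802 is a Monday.
From Monday to the next Monday is 7 days.
Dec 27, 1802 + 7 = Jan 3, 1803.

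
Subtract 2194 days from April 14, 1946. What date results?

April 11, 1940

−365 (one year) → Apr 14, 1945 (1829 left).
−365 (one year) → Apr 14, 1944 (1464 left).
−366 (one year; includes Feb 29, 1944) → Apr 14, 1943 (1098 left).
−365 (one year) → Apr 14, 1942 (733 left).
−365 (one year) → Apr 14, 1941 (368 left).
−14 → Mar 31, 1941 (end of Mar, 31 days; 354 left).
−31 → Feb 28, 1941 (end of Feb, 28 days; 323 left).
−28 → Jan 31, 1941 (end of Jan, 31 days; 295 left).
−31 → Dec 31, 1940 (end of Dec, 31 days; 264 left).
−31 → Nov 30, 1940 (end of Nov, 30 days; 233 left).
−30 → Oct 31, 1940 (end of Oct, 31 days; 203 left).
−31 → Sep 30, 1940 (end of Sep, 30 days; 172 left).
−30 → Aug 31, 1940 (end of Aug, 31 days; 142 left).
−31 → Jul 31, 1940 (end of Jul, 31 days; 111 left).
−31 → Jun 30, 1940 (end of Jun, 30 days; 80 left).
−30 → May 31, 1940 (end of May, 31 days; 50 left).
−31 → Apr 30, 1940 (end of Apr, 30 days; 19 left).
−19 → Apr 11, 1940.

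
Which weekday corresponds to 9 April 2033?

Saturday

Doomsday rule: the anchor day for the 2000s is Tuesday. For year 33: 33÷12 = 2 r 9, and 9÷4 = 2, so 2+9+2 = 13.
Tuesday + 13 ≡ Monday — that's 2033's doomsday.
In April the doomsday date is Apr 4.
Apr 9 is 5 days after Apr 4; 5 mod 7 = 5, so Monday + 5 = Saturday.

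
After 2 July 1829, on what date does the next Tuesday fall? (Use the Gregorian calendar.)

Jul 2, 1829 is a Thursday.
From Thursday to the next Tuesday is 5 days.
Jul 2, 1829 + 5 = Jul 7, 1829.

July 7, 1829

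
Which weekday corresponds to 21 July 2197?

Doomsday rule: the anchor day for the 2100s is Sunday. For year 97: 97÷12 = 8 r 1, and 1÷4 = 0, so 8+1+0 = 9.
Sunday + 9 ≡ Tuesday — that's 2197's doomsday.
In July the doomsday date is Jul 11.
Jul 21 is 10 days after Jul 11; 10 mod 7 = 3, so Tuesday + 3 = Friday.

Friday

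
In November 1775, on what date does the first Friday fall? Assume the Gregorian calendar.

November 1, 1775 is a Wednesday.
The first Friday is therefore November 3 (2 days later).

November 3, 1775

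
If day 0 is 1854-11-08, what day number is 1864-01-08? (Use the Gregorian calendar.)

3348

Nov 8, 1854 → Nov 8, 1855: 365 days.
Nov 8, 1855 → Nov 8, 1856: 366 days (Feb 29, 1856 is in that span).
Nov 8, 1856 → Nov 8, 1857: 365 days.
Nov 8, 1857 → Nov 8, 1858: 365 days.
Nov 8, 1858 → Nov 8, 1859: 365 days.
Nov 8, 1859 → Nov 8, 1860: 366 days (Feb 29, 1860 is in that span).
Nov 8, 1860 → Nov 8, 1861: 365 days.
Nov 8, 1861 → Nov 8, 1862: 365 days.
Nov 8, 1862 → Nov 8, 1863: 365 days.
Nov 8, 1863 → Dec 8, 1863: 30 days (November has 30).
Dec 8, 1863 → Jan 8, 1864: 31 days.
Total: 3348 days.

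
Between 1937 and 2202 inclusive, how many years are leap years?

64

Multiples of 4 in [1937,2202]: 66.
Of those, multiples of 100: 3 (not leap unless ÷400).
Multiples of 400: 1.
Leap years = 66 − 3 + 1 = 64.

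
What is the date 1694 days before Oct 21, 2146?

−365 (one year) → Oct 21, 2145 (1329 left).
−365 (one year) → Oct 21, 2144 (964 left).
−366 (one year; includes Feb 29, 2144) → Oct 21, 2143 (598 left).
−365 (one year) → Oct 21, 2142 (233 left).
−21 → Sep 30, 2142 (end of Sep, 30 days; 212 left).
−30 → Aug 31, 2142 (end of Aug, 31 days; 182 left).
−31 → Jul 31, 2142 (end of Jul, 31 days; 151 left).
−31 → Jun 30, 2142 (end of Jun, 30 days; 120 left).
−30 → May 31, 2142 (end of May, 31 days; 90 left).
−31 → Apr 30, 2142 (end of Apr, 30 days; 59 left).
−30 → Mar 31, 2142 (end of Mar, 31 days; 29 left).
−29 → Mar 2, 2142.

March 2, 2142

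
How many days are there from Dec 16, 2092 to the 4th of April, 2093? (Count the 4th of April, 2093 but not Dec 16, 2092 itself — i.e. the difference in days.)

Dec 16, 2092 → Jan 16, 2093: 31 days (December has 31).
Jan 16, 2093 → Feb 16, 2093: 31 days (January has 31).
Feb 16, 2093 → Mar 16, 2093: 28 days (February has 28).
Mar 16, 2093 → Apr 4, 2093: 19 days.
Total: 109 days.

109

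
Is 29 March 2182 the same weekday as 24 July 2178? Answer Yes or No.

From Jul 24, 2178 to Mar 29, 2182 is 1344 days.
1344 mod 7 = 0, so they are the same weekday.
(Jul 24, 2178 is a Friday; Mar 29, 2182 is a Friday.)

Yes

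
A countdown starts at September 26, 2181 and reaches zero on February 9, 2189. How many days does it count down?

2693

Sep 26, 2181 → Sep 26, 2182: 365 days.
Sep 26, 2182 → Sep 26, 2183: 365 days.
Sep 26, 2183 → Sep 26, 2184: 366 days (Feb 29, 2184 is in that span).
Sep 26, 2184 → Sep 26, 2185: 365 days.
Sep 26, 2185 → Sep 26, 2186: 365 days.
Sep 26, 2186 → Sep 26, 2187: 365 days.
Sep 26, 2187 → Sep 26, 2188: 366 days (Feb 29, 2188 is in that span).
Sep 26, 2188 → Oct 26, 2188: 30 days (September has 30).
Oct 26, 2188 → Nov 26, 2188: 31 days (October has 31).
Nov 26, 2188 → Dec 26, 2188: 30 days (November has 30).
Dec 26, 2188 → Jan 26, 2189: 31 days (December has 31).
Jan 26, 2189 → Feb 9, 2189: 14 days.
Total: 2693 days.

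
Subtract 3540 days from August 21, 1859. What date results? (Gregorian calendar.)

−365 (one year) → Aug 21, 1858 (3175 left).
−365 (one year) → Aug 21, 1857 (2810 left).
−365 (one year) → Aug 21, 1856 (2445 left).
−366 (one year; includes Feb 29, 1856) → Aug 21, 1855 (2079 left).
−365 (one year) → Aug 21, 1854 (1714 left).
−365 (one year) → Aug 21, 1853 (1349 left).
−365 (one year) → Aug 21, 1852 (984 left).
−366 (one year; includes Feb 29, 1852) → Aug 21, 1851 (618 left).
−365 (one year) → Aug 21, 1850 (253 left).
−21 → Jul 31, 1850 (end of Jul, 31 days; 232 left).
−31 → Jun 30, 1850 (end of Jun, 30 days; 201 left).
−30 → May 31, 1850 (end of May, 31 days; 171 left).
−31 → Apr 30, 1850 (end of Apr, 30 days; 140 left).
−30 → Mar 31, 1850 (end of Mar, 31 days; 110 left).
−31 → Feb 28, 1850 (end of Feb, 28 days; 79 left).
−28 → Jan 31, 1850 (end of Jan, 31 days; 51 left).
−31 → Dec 31, 1849 (end of Dec, 31 days; 20 left).
−20 → Dec 11, 1849.

December 11, 1849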